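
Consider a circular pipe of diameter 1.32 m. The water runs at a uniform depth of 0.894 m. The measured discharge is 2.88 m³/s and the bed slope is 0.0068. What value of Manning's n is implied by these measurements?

n = 0.015

For a circular section of diameter D = 1.32 m at depth y = 0.894 m, the central angle is θ = 2 arccos(1 − 2y/D) = 3.866 rad. Then A = (D²/8)(θ − sin θ) = 0.9865 m² and P = Dθ/2 = 2.552 m.
Hydraulic radius R = A/P = 0.9865/2.552 = 0.3866 m.
Rearranging Manning's equation: n = (1/Q) A R^(2/3) S^(1/2) = (1/2.88) × 0.9865 × 0.3866^(2/3) × √0.0068 = 0.015.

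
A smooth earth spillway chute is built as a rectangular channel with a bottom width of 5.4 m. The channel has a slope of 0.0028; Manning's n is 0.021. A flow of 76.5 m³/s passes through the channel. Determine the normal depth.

y_n = 4.07 m

Manning's equation rearranged: A R^(2/3) = nQ / (1·√S) = 0.021 × 76.5 / (√0.0028) = 30.36.
Try y = 4.92 m: A R^(2/3) = 38.48 — too large.
Try y = 3.36 m: A R^(2/3) = 23.74 — too small.
Try y = 4.07 m: A R^(2/3) = 30.36 — matches.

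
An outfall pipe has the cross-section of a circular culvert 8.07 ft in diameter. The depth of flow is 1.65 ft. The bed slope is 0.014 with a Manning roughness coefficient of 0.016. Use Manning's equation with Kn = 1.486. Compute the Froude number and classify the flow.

For a circular section of diameter D = 8.07 ft at depth y = 1.65 ft, the central angle is θ = 2 arccos(1 − 2y/D) = 1.877 rad. Then A = (D²/8)(θ − sin θ) = 7.516 ft² and P = Dθ/2 = 7.573 ft.
Hydraulic radius R = A/P = 7.516/7.573 = 0.9925 ft.
V = (1.486/n) R^(2/3) √S = (1.486/0.016) × 0.9925^(2/3) × √0.014 = 10.93 ft/s. Hydraulic depth D_h = A/T = 7.516/6.509 = 1.155 ft.
Froude number Fr = V/√(g·D_h) = 10.93/√(32.2×1.155) = 1.79, which is greater than 1, so the flow is supercritical.

supercritical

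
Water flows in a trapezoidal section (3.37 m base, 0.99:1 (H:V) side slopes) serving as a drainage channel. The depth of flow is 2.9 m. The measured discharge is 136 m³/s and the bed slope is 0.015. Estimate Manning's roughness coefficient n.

With bottom width b = 3.37 m and side slope z = 0.99: A = (b + zy)y = (3.37 + 0.99×2.9)×2.9 = 18.1 m²; P = b + 2y√(1+z²) = 3.37 + 2×2.9×1.407 = 11.53 m.
Hydraulic radius R = A/P = 18.1/11.53 = 1.57 m.
Rearranging Manning's equation: n = (1/Q) A R^(2/3) S^(1/2) = (1/136) × 18.1 × 1.57^(2/3) × √0.015 = 0.022.

n = 0.022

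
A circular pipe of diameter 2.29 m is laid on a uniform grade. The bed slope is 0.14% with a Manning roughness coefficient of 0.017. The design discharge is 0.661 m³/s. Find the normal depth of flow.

Manning's equation rearranged: A R^(2/3) = nQ / (1·√S) = 0.017 × 0.661 / (√0.0014) = 0.3003.
At y = 0.608 m: A R^(2/3) = 0.4381 — over.
At y = 0.392 m: A R^(2/3) = 0.1811 — short.
At y = 0.503 m: A R^(2/3) = 0.3004 — matches.

y_n = 0.503 m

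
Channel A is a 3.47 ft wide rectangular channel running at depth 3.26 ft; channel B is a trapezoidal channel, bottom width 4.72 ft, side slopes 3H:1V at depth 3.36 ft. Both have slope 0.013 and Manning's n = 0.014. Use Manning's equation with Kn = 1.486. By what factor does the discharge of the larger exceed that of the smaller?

6.24

Channel A: Flow area A = b·y = 3.47 × 3.26 = 11.31 ft². Wetted perimeter P = b + 2y = 3.47 + 2×3.26 = 9.99 ft. Hydraulic radius R = A/P = 11.31/9.99 = 1.132 ft. Q_A = (1.486/0.014)·11.31·1.132^(2/3)·√0.013 = 148.7 ft³/s.
Channel B: With bottom width b = 4.72 ft and side slope z = 3: A = (b + zy)y = (4.72 + 3×3.36)×3.36 = 49.73 ft²; P = b + 2y√(1+z²) = 4.72 + 2×3.36×3.162 = 25.97 ft. Hydraulic radius R = A/P = 49.73/25.97 = 1.915 ft. Q_B = (1.486/0.014)·49.73·1.915^(2/3)·√0.013 = 928 ft³/s.
The larger discharge is 928 ft³/s and the smaller is 148.7 ft³/s; the ratio is 6.24.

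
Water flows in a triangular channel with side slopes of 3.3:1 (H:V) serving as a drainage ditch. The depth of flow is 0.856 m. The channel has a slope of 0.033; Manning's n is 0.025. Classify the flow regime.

For a triangular section with side slope z = 3.3: A = zy² = 3.3×0.856² = 2.418 m²; P = 2y√(1+z²) = 2×0.856×3.448 = 5.903 m.
Hydraulic radius R = A/P = 2.418/5.903 = 0.4096 m.
V = (1/n) R^(2/3) √S = (1/0.025) × 0.4096^(2/3) × √0.033 = 4.008 m/s. Hydraulic depth D_h = A/T = 2.418/5.65 = 0.428 m.
Froude number Fr = V/√(g·D_h) = 4.008/√(9.81×0.428) = 1.96, which is greater than 1, so the flow is supercritical.

supercritical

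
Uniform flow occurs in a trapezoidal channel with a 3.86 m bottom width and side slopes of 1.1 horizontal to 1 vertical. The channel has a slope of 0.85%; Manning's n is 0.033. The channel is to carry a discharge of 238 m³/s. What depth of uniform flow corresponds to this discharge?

y_n = 4.97 m

Manning's equation rearranged: A R^(2/3) = nQ / (1·√S) = 0.033 × 238 / (√0.0085) = 85.19.
Try y = 5.44 m: A R^(2/3) = 103.1 — too large.
Try y = 4.97 m: A R^(2/3) = 85.1 — matches.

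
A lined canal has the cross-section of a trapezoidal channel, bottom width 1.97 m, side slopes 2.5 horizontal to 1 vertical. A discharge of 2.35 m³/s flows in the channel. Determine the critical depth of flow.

y_c = 0.434 m

At critical depth, Q² T / (g A³) = 1, i.e. A³/T = Q²/g = 2.35²/9.81 = 0.5629.
Try y = 0.549 m: A³/T = 1.311 — high.
Try y = 0.343 m: A³/T = 0.2475 — low.
Try y = 0.434 m: A³/T = 0.563 — ≈ 0.5629.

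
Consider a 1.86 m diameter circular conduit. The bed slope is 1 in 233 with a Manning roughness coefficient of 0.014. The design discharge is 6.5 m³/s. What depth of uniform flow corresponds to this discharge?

y_n = 1.32 m

Manning's equation rearranged: A R^(2/3) = nQ / (1·√S) = 0.014 × 6.5 / (√0.004292) = 1.389.
At y = 1.14 m: A R^(2/3) = 1.132 — short.
At y = 1.32 m: A R^(2/3) = 1.39 — close enough.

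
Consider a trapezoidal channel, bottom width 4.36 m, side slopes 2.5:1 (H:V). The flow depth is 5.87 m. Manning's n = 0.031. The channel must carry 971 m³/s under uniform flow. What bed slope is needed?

With bottom width b = 4.36 m and side slope z = 2.5: A = (b + zy)y = (4.36 + 2.5×5.87)×5.87 = 111.7 m²; P = b + 2y√(1+z²) = 4.36 + 2×5.87×2.693 = 35.97 m.
Hydraulic radius R = A/P = 111.7/35.97 = 3.106 m.
From Manning's equation, S = [nQ / (1 A R^(2/3))]² = [0.031 × 971 / (1 × 111.7 × 3.106^(2/3))]² = 0.016.

S = 0.016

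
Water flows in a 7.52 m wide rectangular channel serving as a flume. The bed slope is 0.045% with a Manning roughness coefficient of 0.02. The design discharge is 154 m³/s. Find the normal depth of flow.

Manning's equation rearranged: A R^(2/3) = nQ / (1·√S) = 0.02 × 154 / (√0.00045) = 145.2.
Try y = 11.3 m: A R^(2/3) = 169.7 — over.
Try y = 9.9 m: A R^(2/3) = 145.2 — matches.

y_n = 9.9 m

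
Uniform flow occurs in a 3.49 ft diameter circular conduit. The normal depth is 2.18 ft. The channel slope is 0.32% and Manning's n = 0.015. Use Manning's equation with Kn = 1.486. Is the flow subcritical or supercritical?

For a circular section of diameter D = 3.49 ft at depth y = 2.18 ft, the central angle is θ = 2 arccos(1 − 2y/D) = 3.645 rad. Then A = (D²/8)(θ − sin θ) = 6.285 ft² and P = Dθ/2 = 6.361 ft.
Hydraulic radius R = A/P = 6.285/6.361 = 0.9881 ft.
V = (1.486/n) R^(2/3) √S = (1.486/0.015) × 0.9881^(2/3) × √0.0032 = 5.559 ft/s. Hydraulic depth D_h = A/T = 6.285/3.38 = 1.86 ft.
Froude number Fr = V/√(g·D_h) = 5.559/√(32.2×1.86) = 0.718, which is less than 1, so the flow is subcritical.

subcritical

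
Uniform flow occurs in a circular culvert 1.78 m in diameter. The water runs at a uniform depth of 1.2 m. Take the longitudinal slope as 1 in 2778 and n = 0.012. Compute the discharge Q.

For a circular section of diameter D = 1.78 m at depth y = 1.2 m, the central angle is θ = 2 arccos(1 − 2y/D) = 3.853 rad. Then A = (D²/8)(θ − sin θ) = 1.785 m² and P = Dθ/2 = 3.429 m.
Hydraulic radius R = A/P = 1.785/3.429 = 0.5204 m.
Manning's equation: Q = (1/n) A R^(2/3) S^(1/2) = (1/0.012) × 1.785 × 0.5204^(2/3) × 0.00036^(1/2) = 1.83 m³/s.

Q = 1.83 m³/s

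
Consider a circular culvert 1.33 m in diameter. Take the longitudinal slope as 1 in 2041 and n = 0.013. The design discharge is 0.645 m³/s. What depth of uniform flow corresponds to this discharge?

y_n = 0.718 m

Manning's equation rearranged: A R^(2/3) = nQ / (1·√S) = 0.013 × 0.645 / (√0.00049) = 0.3788.
Try y = 0.882 m: A R^(2/3) = 0.5189 — over.
Try y = 0.627 m: A R^(2/3) = 0.3013 — short.
Try y = 0.718 m: A R^(2/3) = 0.3789 — matches.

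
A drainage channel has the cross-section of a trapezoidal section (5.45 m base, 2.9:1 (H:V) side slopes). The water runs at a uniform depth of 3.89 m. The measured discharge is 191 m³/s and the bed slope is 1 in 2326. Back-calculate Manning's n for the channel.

With bottom width b = 5.45 m and side slope z = 2.9: A = (b + zy)y = (5.45 + 2.9×3.89)×3.89 = 65.08 m²; P = b + 2y√(1+z²) = 5.45 + 2×3.89×3.068 = 29.32 m.
Hydraulic radius R = A/P = 65.08/29.32 = 2.22 m.
Rearranging Manning's equation: n = (1/Q) A R^(2/3) S^(1/2) = (1/191) × 65.08 × 2.22^(2/3) × √0.0004299 = 0.012.

n = 0.012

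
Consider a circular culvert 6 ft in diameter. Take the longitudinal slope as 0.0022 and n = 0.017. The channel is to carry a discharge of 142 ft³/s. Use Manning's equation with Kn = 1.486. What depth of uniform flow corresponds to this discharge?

y_n = 4.6 ft

Manning's equation rearranged: A R^(2/3) = nQ / (1.486·√S) = 0.017 × 142 / (1.486 × √0.0022) = 34.63.
Trying y = 5.58 ft: A R^(2/3) = 39.84 — high.
Trying y = 3.74 ft: A R^(2/3) = 26.37 — low.
Trying y = 4.6 ft: A R^(2/3) = 34.64 — matches.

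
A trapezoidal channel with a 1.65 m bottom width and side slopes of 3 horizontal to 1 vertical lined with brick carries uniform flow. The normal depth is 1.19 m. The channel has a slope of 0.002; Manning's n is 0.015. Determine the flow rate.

With bottom width b = 1.65 m and side slope z = 3: A = (b + zy)y = (1.65 + 3×1.19)×1.19 = 6.212 m²; P = b + 2y√(1+z²) = 1.65 + 2×1.19×3.162 = 9.176 m.
Hydraulic radius R = A/P = 6.212/9.176 = 0.6769 m.
Manning's equation: Q = (1/n) A R^(2/3) S^(1/2) = (1/0.015) × 6.212 × 0.6769^(2/3) × 0.002^(1/2) = 14.3 m³/s.

Q = 14.3 m³/s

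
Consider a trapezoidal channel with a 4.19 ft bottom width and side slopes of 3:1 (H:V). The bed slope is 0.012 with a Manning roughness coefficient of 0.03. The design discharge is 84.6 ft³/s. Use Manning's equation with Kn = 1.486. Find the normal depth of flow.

y_n = 1.66 ft

Manning's equation rearranged: A R^(2/3) = nQ / (1.486·√S) = 0.03 × 84.6 / (1.486 × √0.012) = 15.59.
Trying y = 1.47 ft: A R^(2/3) = 12.11 — too small.
Trying y = 1.98 ft: A R^(2/3) = 22.65 — too large.
Trying y = 1.66 ft: A R^(2/3) = 15.59 — ≈ 15.59.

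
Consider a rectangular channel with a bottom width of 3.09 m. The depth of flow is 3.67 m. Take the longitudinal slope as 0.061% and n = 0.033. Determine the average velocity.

V = 0.791 m/s

Flow area A = b·y = 3.09 × 3.67 = 11.34 m². Wetted perimeter P = b + 2y = 3.09 + 2×3.67 = 10.43 m.
Hydraulic radius R = A/P = 11.34/10.43 = 1.087 m.
From Manning's equation, V = (1/n) R^(2/3) S^(1/2) = (1/0.033) × 1.087^(2/3) × 0.00061^(1/2) = 0.791 m/s.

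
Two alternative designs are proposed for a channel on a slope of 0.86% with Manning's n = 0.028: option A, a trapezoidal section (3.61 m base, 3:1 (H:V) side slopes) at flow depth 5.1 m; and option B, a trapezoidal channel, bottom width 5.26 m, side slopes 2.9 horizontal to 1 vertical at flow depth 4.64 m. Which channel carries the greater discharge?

Channel A: With bottom width b = 3.61 m and side slope z = 3: A = (b + zy)y = (3.61 + 3×5.1)×5.1 = 96.44 m²; P = b + 2y√(1+z²) = 3.61 + 2×5.1×3.162 = 35.87 m. Hydraulic radius R = A/P = 96.44/35.87 = 2.689 m. Q_A = (1/0.028)·96.44·2.689^(2/3)·√0.0086 = 617.7 m³/s.
Channel B: With bottom width b = 5.26 m and side slope z = 2.9: A = (b + zy)y = (5.26 + 2.9×4.64)×4.64 = 86.84 m²; P = b + 2y√(1+z²) = 5.26 + 2×4.64×3.068 = 33.73 m. Hydraulic radius R = A/P = 86.84/33.73 = 2.575 m. Q_B = (1/0.028)·86.84·2.575^(2/3)·√0.0086 = 540.3 m³/s.
Q_A = 617.7 m³/s vs Q_B = 540.3 m³/s, so channel A carries more.

channel A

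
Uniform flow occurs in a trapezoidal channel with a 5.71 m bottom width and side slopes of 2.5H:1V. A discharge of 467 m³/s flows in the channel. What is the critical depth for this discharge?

At critical depth, Q² T / (g A³) = 1, i.e. A³/T = Q²/g = 467²/9.81 = 22230.
Trying y = 4.31 m: A³/T = 13160 — low.
Trying y = 5.87 m: A³/T = 48870 — high.
Trying y = 4.88 m: A³/T = 22170 — matches.

y_c = 4.88 m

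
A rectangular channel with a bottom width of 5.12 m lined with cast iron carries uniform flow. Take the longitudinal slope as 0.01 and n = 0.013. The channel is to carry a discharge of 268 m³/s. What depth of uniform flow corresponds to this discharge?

y_n = 4.83 m

Manning's equation rearranged: A R^(2/3) = nQ / (1·√S) = 0.013 × 268 / (√0.01) = 34.84.
Try y = 3.38 m: A R^(2/3) = 22.24 — short.
Try y = 5.55 m: A R^(2/3) = 41.3 — over.
Try y = 4.83 m: A R^(2/3) = 34.85 — matches.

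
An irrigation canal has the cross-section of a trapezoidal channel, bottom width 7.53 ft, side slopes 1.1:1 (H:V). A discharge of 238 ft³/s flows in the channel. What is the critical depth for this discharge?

At critical depth, Q² T / (g A³) = 1, i.e. A³/T = Q²/g = 238²/32.2 = 1759.
At y = 2.44 ft: A³/T = 1200 — short.
At y = 2.73 ft: A³/T = 1757 — close enough.

y_c = 2.73 ft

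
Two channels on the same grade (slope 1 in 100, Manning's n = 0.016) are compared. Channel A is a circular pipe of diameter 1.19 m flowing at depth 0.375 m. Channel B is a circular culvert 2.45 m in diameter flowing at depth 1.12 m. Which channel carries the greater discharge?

channel B

Channel A: For a circular section of diameter D = 1.19 m at depth y = 0.375 m, the central angle is θ = 2 arccos(1 − 2y/D) = 2.384 rad. Then A = (D²/8)(θ − sin θ) = 0.3004 m² and P = Dθ/2 = 1.419 m. Hydraulic radius R = A/P = 0.3004/1.419 = 0.2118 m. Q_A = (1/0.016)·0.3004·0.2118^(2/3)·√0.01 = 0.667 m³/s.
Channel B: For a circular section of diameter D = 2.45 m at depth y = 1.12 m, the central angle is θ = 2 arccos(1 − 2y/D) = 2.97 rad. Then A = (D²/8)(θ − sin θ) = 2.1 m² and P = Dθ/2 = 3.638 m. Hydraulic radius R = A/P = 2.1/3.638 = 0.5773 m. Q_B = (1/0.016)·2.1·0.5773^(2/3)·√0.01 = 9.101 m³/s.
Q_A = 0.667 m³/s vs Q_B = 9.101 m³/s, so channel B carries more.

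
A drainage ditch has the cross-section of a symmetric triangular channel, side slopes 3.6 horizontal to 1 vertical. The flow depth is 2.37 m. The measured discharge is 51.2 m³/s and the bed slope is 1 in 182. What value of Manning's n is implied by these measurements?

For a triangular section with side slope z = 3.6: A = zy² = 3.6×2.37² = 20.22 m²; P = 2y√(1+z²) = 2×2.37×3.736 = 17.71 m.
Hydraulic radius R = A/P = 20.22/17.71 = 1.142 m.
Rearranging Manning's equation: n = (1/Q) A R^(2/3) S^(1/2) = (1/51.2) × 20.22 × 1.142^(2/3) × √0.005495 = 0.032.

n = 0.032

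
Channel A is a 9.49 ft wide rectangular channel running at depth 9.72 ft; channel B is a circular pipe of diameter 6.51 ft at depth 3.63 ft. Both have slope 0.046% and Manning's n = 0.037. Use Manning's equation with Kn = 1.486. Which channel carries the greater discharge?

channel A

Channel A: Flow area A = b·y = 9.49 × 9.72 = 92.24 ft². Wetted perimeter P = b + 2y = 9.49 + 2×9.72 = 28.93 ft. Hydraulic radius R = A/P = 92.24/28.93 = 3.188 ft. Q_A = (1.486/0.037)·92.24·3.188^(2/3)·√0.00046 = 172.1 ft³/s.
Channel B: For a circular section of diameter D = 6.51 ft at depth y = 3.63 ft, the central angle is θ = 2 arccos(1 − 2y/D) = 3.373 rad. Then A = (D²/8)(θ − sin θ) = 19.08 ft² and P = Dθ/2 = 10.98 ft. Hydraulic radius R = A/P = 19.08/10.98 = 1.738 ft. Q_B = (1.486/0.037)·19.08·1.738^(2/3)·√0.00046 = 23.76 ft³/s.
Q_A = 172.1 ft³/s vs Q_B = 23.76 ft³/s, so channel A carries more.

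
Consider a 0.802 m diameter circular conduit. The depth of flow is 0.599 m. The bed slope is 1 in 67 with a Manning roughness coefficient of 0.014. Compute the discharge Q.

For a circular section of diameter D = 0.802 m at depth y = 0.599 m, the central angle is θ = 2 arccos(1 − 2y/D) = 4.174 rad. Then A = (D²/8)(θ − sin θ) = 0.4047 m² and P = Dθ/2 = 1.674 m.
Hydraulic radius R = A/P = 0.4047/1.674 = 0.2417 m.
Manning's equation: Q = (1/n) A R^(2/3) S^(1/2) = (1/0.014) × 0.4047 × 0.2417^(2/3) × 0.01493^(1/2) = 1.37 m³/s.

Q = 1.37 m³/s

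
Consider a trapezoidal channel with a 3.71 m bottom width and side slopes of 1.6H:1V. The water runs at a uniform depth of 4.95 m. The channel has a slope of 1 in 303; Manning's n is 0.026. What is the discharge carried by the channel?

Q = 239 m³/s

With bottom width b = 3.71 m and side slope z = 1.6: A = (b + zy)y = (3.71 + 1.6×4.95)×4.95 = 57.57 m²; P = b + 2y√(1+z²) = 3.71 + 2×4.95×1.887 = 22.39 m.
Hydraulic radius R = A/P = 57.57/22.39 = 2.571 m.
Manning's equation: Q = (1/n) A R^(2/3) S^(1/2) = (1/0.026) × 57.57 × 2.571^(2/3) × 0.0033^(1/2) = 239 m³/s.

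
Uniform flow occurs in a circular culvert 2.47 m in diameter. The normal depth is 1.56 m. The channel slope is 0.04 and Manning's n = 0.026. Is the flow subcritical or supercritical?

For a circular section of diameter D = 2.47 m at depth y = 1.56 m, the central angle is θ = 2 arccos(1 − 2y/D) = 3.674 rad. Then A = (D²/8)(θ − sin θ) = 3.189 m² and P = Dθ/2 = 4.538 m.
Hydraulic radius R = A/P = 3.189/4.538 = 0.7028 m.
V = (1/n) R^(2/3) √S = (1/0.026) × 0.7028^(2/3) × √0.04 = 6.081 m/s. Hydraulic depth D_h = A/T = 3.189/2.383 = 1.338 m.
Froude number Fr = V/√(g·D_h) = 6.081/√(9.81×1.338) = 1.68, which is greater than 1, so the flow is supercritical.

supercritical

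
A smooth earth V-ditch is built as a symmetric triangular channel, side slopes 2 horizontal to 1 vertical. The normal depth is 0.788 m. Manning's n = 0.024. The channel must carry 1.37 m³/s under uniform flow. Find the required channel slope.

For a triangular section with side slope z = 2: A = zy² = 2×0.788² = 1.242 m²; P = 2y√(1+z²) = 2×0.788×2.236 = 3.524 m.
Hydraulic radius R = A/P = 1.242/3.524 = 0.3524 m.
From Manning's equation, S = [nQ / (1 A R^(2/3))]² = [0.024 × 1.37 / (1 × 1.242 × 0.3524^(2/3))]² = 0.00282.

S = 0.00282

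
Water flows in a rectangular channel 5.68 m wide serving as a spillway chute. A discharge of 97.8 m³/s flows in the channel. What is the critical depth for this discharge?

For a rectangular channel, critical depth y_c = (q²/g)^(1/3) where q = Q/b = 97.8/5.68 = 17.22 m²/s.
So y_c = (17.22²/9.81)^(1/3) = 3.11 m.

y_c = 3.11 m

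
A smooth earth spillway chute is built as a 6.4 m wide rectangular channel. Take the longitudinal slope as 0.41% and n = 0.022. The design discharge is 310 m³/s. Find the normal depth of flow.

Manning's equation rearranged: A R^(2/3) = nQ / (1·√S) = 0.022 × 310 / (√0.0041) = 106.5.
At y = 11.8 m: A R^(2/3) = 139.8 — too large.
At y = 7.97 m: A R^(2/3) = 88.45 — too small.
At y = 9.33 m: A R^(2/3) = 106.5 — matches.

y_n = 9.33 m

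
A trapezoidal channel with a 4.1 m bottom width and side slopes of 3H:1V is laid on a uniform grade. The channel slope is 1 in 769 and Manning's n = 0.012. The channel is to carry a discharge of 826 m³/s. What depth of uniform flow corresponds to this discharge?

y_n = 5.91 m

Manning's equation rearranged: A R^(2/3) = nQ / (1·√S) = 0.012 × 826 / (√0.0013) = 274.9.
At y = 4.26 m: A R^(2/3) = 125.9 — low.
At y = 6.47 m: A R^(2/3) = 342.5 — high.
At y = 5.91 m: A R^(2/3) = 274.9 — matches.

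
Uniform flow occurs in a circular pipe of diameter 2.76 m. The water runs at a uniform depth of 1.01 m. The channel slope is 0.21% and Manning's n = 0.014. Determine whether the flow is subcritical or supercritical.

subcritical

For a circular section of diameter D = 2.76 m at depth y = 1.01 m, the central angle is θ = 2 arccos(1 − 2y/D) = 2.599 rad. Then A = (D²/8)(θ − sin θ) = 1.983 m² and P = Dθ/2 = 3.586 m.
Hydraulic radius R = A/P = 1.983/3.586 = 0.5528 m.
V = (1/n) R^(2/3) √S = (1/0.014) × 0.5528^(2/3) × √0.0021 = 2.205 m/s. Hydraulic depth D_h = A/T = 1.983/2.659 = 0.7456 m.
Froude number Fr = V/√(g·D_h) = 2.205/√(9.81×0.7456) = 0.815, which is less than 1, so the flow is subcritical.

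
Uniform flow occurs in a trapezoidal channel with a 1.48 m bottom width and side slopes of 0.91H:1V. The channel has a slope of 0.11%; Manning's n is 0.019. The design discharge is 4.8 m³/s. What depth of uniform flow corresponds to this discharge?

Manning's equation rearranged: A R^(2/3) = nQ / (1·√S) = 0.019 × 4.8 / (√0.0011) = 2.75.
Trying y = 1.1 m: A R^(2/3) = 1.969 — short.
Trying y = 1.55 m: A R^(2/3) = 3.829 — over.
Trying y = 1.31 m: A R^(2/3) = 2.752 — close enough.

y_n = 1.31 m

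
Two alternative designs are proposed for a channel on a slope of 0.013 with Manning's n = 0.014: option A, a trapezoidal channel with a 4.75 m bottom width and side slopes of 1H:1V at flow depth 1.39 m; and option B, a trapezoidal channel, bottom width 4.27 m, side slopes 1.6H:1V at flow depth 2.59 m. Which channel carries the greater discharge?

Channel A: With bottom width b = 4.75 m and side slope z = 1: A = (b + zy)y = (4.75 + 1×1.39)×1.39 = 8.535 m²; P = b + 2y√(1+z²) = 4.75 + 2×1.39×1.414 = 8.682 m. Hydraulic radius R = A/P = 8.535/8.682 = 0.9831 m. Q_A = (1/0.014)·8.535·0.9831^(2/3)·√0.013 = 68.72 m³/s.
Channel B: With bottom width b = 4.27 m and side slope z = 1.6: A = (b + zy)y = (4.27 + 1.6×2.59)×2.59 = 21.79 m²; P = b + 2y√(1+z²) = 4.27 + 2×2.59×1.887 = 14.04 m. Hydraulic radius R = A/P = 21.79/14.04 = 1.552 m. Q_B = (1/0.014)·21.79·1.552^(2/3)·√0.013 = 237.9 m³/s.
Q_A = 68.72 m³/s vs Q_B = 237.9 m³/s, so channel B carries more.

channel B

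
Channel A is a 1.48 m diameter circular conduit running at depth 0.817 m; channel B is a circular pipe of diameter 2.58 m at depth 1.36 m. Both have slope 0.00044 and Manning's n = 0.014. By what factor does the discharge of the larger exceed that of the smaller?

4.08

Channel A: For a circular section of diameter D = 1.48 m at depth y = 0.817 m, the central angle is θ = 2 arccos(1 − 2y/D) = 3.35 rad. Then A = (D²/8)(θ − sin θ) = 0.9739 m² and P = Dθ/2 = 2.479 m. Hydraulic radius R = A/P = 0.9739/2.479 = 0.3929 m. Q_A = (1/0.014)·0.9739·0.3929^(2/3)·√0.00044 = 0.7827 m³/s.
Channel B: For a circular section of diameter D = 2.58 m at depth y = 1.36 m, the central angle is θ = 2 arccos(1 − 2y/D) = 3.25 rad. Then A = (D²/8)(θ − sin θ) = 2.794 m² and P = Dθ/2 = 4.193 m. Hydraulic radius R = A/P = 2.794/4.193 = 0.6665 m. Q_B = (1/0.014)·2.794·0.6665^(2/3)·√0.00044 = 3.195 m³/s.
The larger discharge is 3.195 m³/s and the smaller is 0.7827 m³/s; the ratio is 4.08.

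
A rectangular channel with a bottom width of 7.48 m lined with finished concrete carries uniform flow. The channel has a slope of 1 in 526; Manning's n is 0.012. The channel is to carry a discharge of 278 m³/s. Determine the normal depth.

Manning's equation rearranged: A R^(2/3) = nQ / (1·√S) = 0.012 × 278 / (√0.001901) = 76.51.
Trying y = 6.62 m: A R^(2/3) = 88.51 — over.
Trying y = 4.27 m: A R^(2/3) = 50.59 — short.
Trying y = 5.89 m: A R^(2/3) = 76.49 — ≈ 76.51.

y_n = 5.89 m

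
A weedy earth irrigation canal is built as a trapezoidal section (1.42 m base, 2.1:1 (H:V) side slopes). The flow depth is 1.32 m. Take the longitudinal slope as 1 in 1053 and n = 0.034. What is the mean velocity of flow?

With bottom width b = 1.42 m and side slope z = 2.1: A = (b + zy)y = (1.42 + 2.1×1.32)×1.32 = 5.533 m²; P = b + 2y√(1+z²) = 1.42 + 2×1.32×2.326 = 7.56 m.
Hydraulic radius R = A/P = 5.533/7.56 = 0.7319 m.
From Manning's equation, V = (1/n) R^(2/3) S^(1/2) = (1/0.034) × 0.7319^(2/3) × 0.0009497^(1/2) = 0.736 m/s.

V = 0.736 m/s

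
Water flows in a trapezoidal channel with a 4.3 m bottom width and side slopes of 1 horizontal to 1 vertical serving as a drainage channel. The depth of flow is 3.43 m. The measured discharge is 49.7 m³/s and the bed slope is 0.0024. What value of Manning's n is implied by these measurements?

n = 0.04

With bottom width b = 4.3 m and side slope z = 1: A = (b + zy)y = (4.3 + 1×3.43)×3.43 = 26.51 m²; P = b + 2y√(1+z²) = 4.3 + 2×3.43×1.414 = 14 m.
Hydraulic radius R = A/P = 26.51/14 = 1.894 m.
Rearranging Manning's equation: n = (1/Q) A R^(2/3) S^(1/2) = (1/49.7) × 26.51 × 1.894^(2/3) × √0.0024 = 0.04.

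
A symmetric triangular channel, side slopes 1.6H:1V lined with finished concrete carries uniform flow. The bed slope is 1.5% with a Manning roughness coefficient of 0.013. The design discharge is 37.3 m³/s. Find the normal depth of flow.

Manning's equation rearranged: A R^(2/3) = nQ / (1·√S) = 0.013 × 37.3 / (√0.015) = 3.959.
At y = 1.55 m: A R^(2/3) = 2.906 — low.
At y = 1.74 m: A R^(2/3) = 3.955 — matches.

y_n = 1.74 m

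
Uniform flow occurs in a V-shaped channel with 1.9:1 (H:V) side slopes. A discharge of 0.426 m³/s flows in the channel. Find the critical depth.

y_c = 0.4 m

At critical depth, Q² T / (g A³) = 1, i.e. A³/T = Q²/g = 0.426²/9.81 = 0.0185.
Trying y = 0.504 m: A³/T = 0.0587 — high.
Trying y = 0.4 m: A³/T = 0.01848 — matches.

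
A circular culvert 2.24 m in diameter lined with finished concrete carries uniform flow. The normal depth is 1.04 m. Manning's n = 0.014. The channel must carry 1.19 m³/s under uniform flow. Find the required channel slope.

For a circular section of diameter D = 2.24 m at depth y = 1.04 m, the central angle is θ = 2 arccos(1 − 2y/D) = 2.999 rad. Then A = (D²/8)(θ − sin θ) = 1.791 m² and P = Dθ/2 = 3.358 m.
Hydraulic radius R = A/P = 1.791/3.358 = 0.5334 m.
From Manning's equation, S = [nQ / (1 A R^(2/3))]² = [0.014 × 1.19 / (1 × 1.791 × 0.5334^(2/3))]² = 0.0002.

S = 0.0002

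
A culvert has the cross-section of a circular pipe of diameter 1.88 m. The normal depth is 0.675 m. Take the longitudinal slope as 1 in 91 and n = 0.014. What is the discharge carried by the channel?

Q = 3.47 m³/s

For a circular section of diameter D = 1.88 m at depth y = 0.675 m, the central angle is θ = 2 arccos(1 − 2y/D) = 2.57 rad. Then A = (D²/8)(θ − sin θ) = 0.8964 m² and P = Dθ/2 = 2.416 m.
Hydraulic radius R = A/P = 0.8964/2.416 = 0.3711 m.
Manning's equation: Q = (1/n) A R^(2/3) S^(1/2) = (1/0.014) × 0.8964 × 0.3711^(2/3) × 0.01099^(1/2) = 3.47 m³/s.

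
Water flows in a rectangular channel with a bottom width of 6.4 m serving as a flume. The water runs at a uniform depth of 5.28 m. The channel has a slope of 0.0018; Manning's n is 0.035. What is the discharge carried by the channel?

Flow area A = b·y = 6.4 × 5.28 = 33.79 m². Wetted perimeter P = b + 2y = 6.4 + 2×5.28 = 16.96 m.
Hydraulic radius R = A/P = 33.79/16.96 = 1.992 m.
Manning's equation: Q = (1/n) A R^(2/3) S^(1/2) = (1/0.035) × 33.79 × 1.992^(2/3) × 0.0018^(1/2) = 64.9 m³/s.

Q = 64.9 m³/s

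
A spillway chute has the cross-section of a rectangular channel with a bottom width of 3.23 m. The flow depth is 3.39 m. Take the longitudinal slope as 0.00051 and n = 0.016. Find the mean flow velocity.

Flow area A = b·y = 3.23 × 3.39 = 10.95 m². Wetted perimeter P = b + 2y = 3.23 + 2×3.39 = 10.01 m.
Hydraulic radius R = A/P = 10.95/10.01 = 1.094 m.
From Manning's equation, V = (1/n) R^(2/3) S^(1/2) = (1/0.016) × 1.094^(2/3) × 0.00051^(1/2) = 1.5 m/s.

V = 1.5 m/s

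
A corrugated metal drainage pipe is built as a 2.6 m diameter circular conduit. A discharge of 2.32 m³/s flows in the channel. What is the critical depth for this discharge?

y_c = 0.667 m

At critical depth, Q² T / (g A³) = 1, i.e. A³/T = Q²/g = 2.32²/9.81 = 0.5487.
Trying y = 0.486 m: A³/T = 0.1593 — low.
Trying y = 0.822 m: A³/T = 1.236 — high.
Trying y = 0.667 m: A³/T = 0.5492 — ≈ 0.5487.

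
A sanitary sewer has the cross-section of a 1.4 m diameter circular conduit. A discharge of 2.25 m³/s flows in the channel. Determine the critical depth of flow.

At critical depth, Q² T / (g A³) = 1, i.e. A³/T = Q²/g = 2.25²/9.81 = 0.5161.
At y = 0.677 m: A³/T = 0.2867 — low.
At y = 0.872 m: A³/T = 0.7548 — high.
At y = 0.79 m: A³/T = 0.517 — matches.

y_c = 0.79 m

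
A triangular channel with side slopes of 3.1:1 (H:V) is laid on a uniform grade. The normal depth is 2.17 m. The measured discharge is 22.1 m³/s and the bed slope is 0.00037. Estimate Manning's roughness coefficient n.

n = 0.013

For a triangular section with side slope z = 3.1: A = zy² = 3.1×2.17² = 14.6 m²; P = 2y√(1+z²) = 2×2.17×3.257 = 14.14 m.
Hydraulic radius R = A/P = 14.6/14.14 = 1.033 m.
Rearranging Manning's equation: n = (1/Q) A R^(2/3) S^(1/2) = (1/22.1) × 14.6 × 1.033^(2/3) × √0.00037 = 0.013.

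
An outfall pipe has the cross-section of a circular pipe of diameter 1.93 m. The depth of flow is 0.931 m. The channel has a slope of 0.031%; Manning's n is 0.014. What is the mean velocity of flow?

For a circular section of diameter D = 1.93 m at depth y = 0.931 m, the central angle is θ = 2 arccos(1 − 2y/D) = 3.071 rad. Then A = (D²/8)(θ − sin θ) = 1.397 m² and P = Dθ/2 = 2.964 m.
Hydraulic radius R = A/P = 1.397/2.964 = 0.4714 m.
From Manning's equation, V = (1/n) R^(2/3) S^(1/2) = (1/0.014) × 0.4714^(2/3) × 0.00031^(1/2) = 0.762 m/s.

V = 0.762 m/s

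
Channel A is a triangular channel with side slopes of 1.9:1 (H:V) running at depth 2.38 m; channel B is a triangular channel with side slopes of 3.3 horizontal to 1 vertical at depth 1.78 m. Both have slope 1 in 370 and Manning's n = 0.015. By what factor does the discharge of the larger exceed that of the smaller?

Channel A: For a triangular section with side slope z = 1.9: A = zy² = 1.9×2.38² = 10.76 m²; P = 2y√(1+z²) = 2×2.38×2.147 = 10.22 m. Hydraulic radius R = A/P = 10.76/10.22 = 1.053 m. Q_A = (1/0.015)·10.76·1.053^(2/3)·√0.002703 = 38.61 m³/s.
Channel B: For a triangular section with side slope z = 3.3: A = zy² = 3.3×1.78² = 10.46 m²; P = 2y√(1+z²) = 2×1.78×3.448 = 12.28 m. Hydraulic radius R = A/P = 10.46/12.28 = 0.8518 m. Q_B = (1/0.015)·10.46·0.8518^(2/3)·√0.002703 = 32.56 m³/s.
The larger discharge is 38.61 m³/s and the smaller is 32.56 m³/s; the ratio is 1.19.

1.19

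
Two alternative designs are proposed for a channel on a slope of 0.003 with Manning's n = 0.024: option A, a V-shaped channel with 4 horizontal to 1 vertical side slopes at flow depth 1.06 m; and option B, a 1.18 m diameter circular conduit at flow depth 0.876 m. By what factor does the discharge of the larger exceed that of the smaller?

Channel A: For a triangular section with side slope z = 4: A = zy² = 4×1.06² = 4.494 m²; P = 2y√(1+z²) = 2×1.06×4.123 = 8.741 m. Hydraulic radius R = A/P = 4.494/8.741 = 0.5142 m. Q_A = (1/0.024)·4.494·0.5142^(2/3)·√0.003 = 6.583 m³/s.
Channel B: For a circular section of diameter D = 1.18 m at depth y = 0.876 m, the central angle is θ = 2 arccos(1 − 2y/D) = 4.154 rad. Then A = (D²/8)(θ − sin θ) = 0.8705 m² and P = Dθ/2 = 2.451 m. Hydraulic radius R = A/P = 0.8705/2.451 = 0.3552 m. Q_B = (1/0.024)·0.8705·0.3552^(2/3)·√0.003 = 0.9965 m³/s.
The larger discharge is 6.583 m³/s and the smaller is 0.9965 m³/s; the ratio is 6.61.

6.61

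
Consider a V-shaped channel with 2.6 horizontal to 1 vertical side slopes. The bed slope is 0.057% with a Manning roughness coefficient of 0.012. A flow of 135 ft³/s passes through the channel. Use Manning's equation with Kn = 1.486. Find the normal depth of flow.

y_n = 3.54 ft

Manning's equation rearranged: A R^(2/3) = nQ / (1.486·√S) = 0.012 × 135 / (1.486 × √0.00057) = 45.66.
Trying y = 2.59 ft: A R^(2/3) = 19.79 — too small.
Trying y = 4.33 ft: A R^(2/3) = 77.91 — too large.
Trying y = 3.54 ft: A R^(2/3) = 45.53 — matches.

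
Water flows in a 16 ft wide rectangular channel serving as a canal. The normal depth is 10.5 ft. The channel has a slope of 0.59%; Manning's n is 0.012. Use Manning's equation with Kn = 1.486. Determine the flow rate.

Q = 4380 ft³/s

Flow area A = b·y = 16 × 10.5 = 168 ft². Wetted perimeter P = b + 2y = 16 + 2×10.5 = 37 ft.
Hydraulic radius R = A/P = 168/37 = 4.541 ft.
Manning's equation: Q = (1.486/n) A R^(2/3) S^(1/2) = (1.486/0.012) × 168 × 4.541^(2/3) × 0.0059^(1/2) = 4380 ft³/s.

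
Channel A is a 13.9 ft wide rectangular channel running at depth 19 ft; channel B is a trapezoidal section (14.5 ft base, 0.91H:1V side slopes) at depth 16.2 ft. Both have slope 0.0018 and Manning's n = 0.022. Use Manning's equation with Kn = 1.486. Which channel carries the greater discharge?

Channel A: Flow area A = b·y = 13.9 × 19 = 264.1 ft². Wetted perimeter P = b + 2y = 13.9 + 2×19 = 51.9 ft. Hydraulic radius R = A/P = 264.1/51.9 = 5.089 ft. Q_A = (1.486/0.022)·264.1·5.089^(2/3)·√0.0018 = 2239 ft³/s.
Channel B: With bottom width b = 14.5 ft and side slope z = 0.91: A = (b + zy)y = (14.5 + 0.91×16.2)×16.2 = 473.7 ft²; P = b + 2y√(1+z²) = 14.5 + 2×16.2×1.352 = 58.31 ft. Hydraulic radius R = A/P = 473.7/58.31 = 8.125 ft. Q_B = (1.486/0.022)·473.7·8.125^(2/3)·√0.0018 = 5486 ft³/s.
Q_A = 2239 ft³/s vs Q_B = 5486 ft³/s, so channel B carries more.

channel B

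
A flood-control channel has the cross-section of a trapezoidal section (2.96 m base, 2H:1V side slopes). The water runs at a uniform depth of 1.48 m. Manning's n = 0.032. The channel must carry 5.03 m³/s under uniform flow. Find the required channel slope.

S = 0.00038

With bottom width b = 2.96 m and side slope z = 2: A = (b + zy)y = (2.96 + 2×1.48)×1.48 = 8.762 m²; P = b + 2y√(1+z²) = 2.96 + 2×1.48×2.236 = 9.579 m.
Hydraulic radius R = A/P = 8.762/9.579 = 0.9147 m.
From Manning's equation, S = [nQ / (1 A R^(2/3))]² = [0.032 × 5.03 / (1 × 8.762 × 0.9147^(2/3))]² = 0.00038.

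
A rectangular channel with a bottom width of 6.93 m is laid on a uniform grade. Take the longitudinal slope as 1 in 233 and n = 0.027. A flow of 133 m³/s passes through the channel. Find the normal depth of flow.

Manning's equation rearranged: A R^(2/3) = nQ / (1·√S) = 0.027 × 133 / (√0.004292) = 54.81.
Trying y = 6.03 m: A R^(2/3) = 70.7 — high.
Trying y = 4.06 m: A R^(2/3) = 42.7 — low.
Trying y = 4.93 m: A R^(2/3) = 54.86 — ≈ 54.81.

y_n = 4.93 m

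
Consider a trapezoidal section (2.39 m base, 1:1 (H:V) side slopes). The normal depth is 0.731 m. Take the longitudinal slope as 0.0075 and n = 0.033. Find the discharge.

Q = 3.83 m³/s

With bottom width b = 2.39 m and side slope z = 1: A = (b + zy)y = (2.39 + 1×0.731)×0.731 = 2.281 m²; P = b + 2y√(1+z²) = 2.39 + 2×0.731×1.414 = 4.458 m.
Hydraulic radius R = A/P = 2.281/4.458 = 0.5118 m.
Manning's equation: Q = (1/n) A R^(2/3) S^(1/2) = (1/0.033) × 2.281 × 0.5118^(2/3) × 0.0075^(1/2) = 3.83 m³/s.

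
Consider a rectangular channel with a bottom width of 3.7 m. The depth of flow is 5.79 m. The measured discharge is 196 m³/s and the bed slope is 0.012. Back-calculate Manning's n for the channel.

n = 0.015

Flow area A = b·y = 3.7 × 5.79 = 21.42 m². Wetted perimeter P = b + 2y = 3.7 + 2×5.79 = 15.28 m.
Hydraulic radius R = A/P = 21.42/15.28 = 1.402 m.
Rearranging Manning's equation: n = (1/Q) A R^(2/3) S^(1/2) = (1/196) × 21.42 × 1.402^(2/3) × √0.012 = 0.015.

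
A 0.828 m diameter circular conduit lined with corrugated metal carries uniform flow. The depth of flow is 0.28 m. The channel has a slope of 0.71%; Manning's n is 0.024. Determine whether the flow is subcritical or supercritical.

subcritical

For a circular section of diameter D = 0.828 m at depth y = 0.28 m, the central angle is θ = 2 arccos(1 − 2y/D) = 2.482 rad. Then A = (D²/8)(θ − sin θ) = 0.1602 m² and P = Dθ/2 = 1.028 m.
Hydraulic radius R = A/P = 0.1602/1.028 = 0.1559 m.
V = (1/n) R^(2/3) √S = (1/0.024) × 0.1559^(2/3) × √0.0071 = 1.017 m/s. Hydraulic depth D_h = A/T = 0.1602/0.7834 = 0.2045 m.
Froude number Fr = V/√(g·D_h) = 1.017/√(9.81×0.2045) = 0.718, which is less than 1, so the flow is subcritical.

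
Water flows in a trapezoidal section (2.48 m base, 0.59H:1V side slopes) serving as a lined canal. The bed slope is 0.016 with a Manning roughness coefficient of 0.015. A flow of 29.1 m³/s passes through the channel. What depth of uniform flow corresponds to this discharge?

Manning's equation rearranged: A R^(2/3) = nQ / (1·√S) = 0.015 × 29.1 / (√0.016) = 3.451.
Try y = 0.943 m: A R^(2/3) = 2.067 — too small.
Try y = 1.54 m: A R^(2/3) = 4.725 — too large.
Try y = 1.28 m: A R^(2/3) = 3.447 — close enough.

y_n = 1.28 m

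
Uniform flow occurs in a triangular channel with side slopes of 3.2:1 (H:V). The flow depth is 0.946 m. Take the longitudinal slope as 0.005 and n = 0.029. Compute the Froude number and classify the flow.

For a triangular section with side slope z = 3.2: A = zy² = 3.2×0.946² = 2.864 m²; P = 2y√(1+z²) = 2×0.946×3.353 = 6.343 m.
Hydraulic radius R = A/P = 2.864/6.343 = 0.4515 m.
V = (1/n) R^(2/3) √S = (1/0.029) × 0.4515^(2/3) × √0.005 = 1.435 m/s. Hydraulic depth D_h = A/T = 2.864/6.054 = 0.473 m.
Froude number Fr = V/√(g·D_h) = 1.435/√(9.81×0.473) = 0.666, which is less than 1, so the flow is subcritical.

subcritical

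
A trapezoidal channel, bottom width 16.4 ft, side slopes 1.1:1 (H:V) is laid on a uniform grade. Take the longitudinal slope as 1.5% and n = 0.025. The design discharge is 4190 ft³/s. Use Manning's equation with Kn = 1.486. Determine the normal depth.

Manning's equation rearranged: A R^(2/3) = nQ / (1.486·√S) = 0.025 × 4190 / (1.486 × √0.015) = 575.6.
At y = 5.89 ft: A R^(2/3) = 338.1 — low.
At y = 10.1 ft: A R^(2/3) = 915.8 — high.
At y = 7.89 ft: A R^(2/3) = 575.8 — close enough.

y_n = 7.89 ft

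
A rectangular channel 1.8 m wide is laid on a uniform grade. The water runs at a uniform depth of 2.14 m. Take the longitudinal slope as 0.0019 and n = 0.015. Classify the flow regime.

Flow area A = b·y = 1.8 × 2.14 = 3.852 m². Wetted perimeter P = b + 2y = 1.8 + 2×2.14 = 6.08 m.
Hydraulic radius R = A/P = 3.852/6.08 = 0.6336 m.
V = (1/n) R^(2/3) √S = (1/0.015) × 0.6336^(2/3) × √0.0019 = 2.144 m/s. Hydraulic depth D_h = A/T = 3.852/1.8 = 2.14 m.
Froude number Fr = V/√(g·D_h) = 2.144/√(9.81×2.14) = 0.468, which is less than 1, so the flow is subcritical.

subcritical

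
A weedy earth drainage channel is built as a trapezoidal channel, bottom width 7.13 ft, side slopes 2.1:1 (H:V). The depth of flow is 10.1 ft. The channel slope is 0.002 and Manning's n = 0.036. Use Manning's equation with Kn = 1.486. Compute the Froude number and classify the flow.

subcritical

With bottom width b = 7.13 ft and side slope z = 2.1: A = (b + zy)y = (7.13 + 2.1×10.1)×10.1 = 286.2 ft²; P = b + 2y√(1+z²) = 7.13 + 2×10.1×2.326 = 54.11 ft.
Hydraulic radius R = A/P = 286.2/54.11 = 5.289 ft.
V = (1.486/n) R^(2/3) √S = (1.486/0.036) × 5.289^(2/3) × √0.002 = 5.604 ft/s. Hydraulic depth D_h = A/T = 286.2/49.55 = 5.777 ft.
Froude number Fr = V/√(g·D_h) = 5.604/√(32.2×5.777) = 0.411, which is less than 1, so the flow is subcritical.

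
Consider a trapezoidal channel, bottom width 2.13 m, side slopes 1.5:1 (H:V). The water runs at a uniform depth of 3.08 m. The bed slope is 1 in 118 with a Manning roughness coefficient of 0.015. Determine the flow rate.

Q = 172 m³/s

With bottom width b = 2.13 m and side slope z = 1.5: A = (b + zy)y = (2.13 + 1.5×3.08)×3.08 = 20.79 m²; P = b + 2y√(1+z²) = 2.13 + 2×3.08×1.803 = 13.24 m.
Hydraulic radius R = A/P = 20.79/13.24 = 1.571 m.
Manning's equation: Q = (1/n) A R^(2/3) S^(1/2) = (1/0.015) × 20.79 × 1.571^(2/3) × 0.008475^(1/2) = 172 m³/s.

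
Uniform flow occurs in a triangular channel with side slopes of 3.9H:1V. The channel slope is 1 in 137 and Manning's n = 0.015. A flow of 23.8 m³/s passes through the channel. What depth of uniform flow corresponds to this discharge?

y_n = 1.23 m

Manning's equation rearranged: A R^(2/3) = nQ / (1·√S) = 0.015 × 23.8 / (√0.007299) = 4.179.
Try y = 0.985 m: A R^(2/3) = 2.31 — too small.
Try y = 1.42 m: A R^(2/3) = 6.127 — too large.
Try y = 1.23 m: A R^(2/3) = 4.177 — ≈ 4.179.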